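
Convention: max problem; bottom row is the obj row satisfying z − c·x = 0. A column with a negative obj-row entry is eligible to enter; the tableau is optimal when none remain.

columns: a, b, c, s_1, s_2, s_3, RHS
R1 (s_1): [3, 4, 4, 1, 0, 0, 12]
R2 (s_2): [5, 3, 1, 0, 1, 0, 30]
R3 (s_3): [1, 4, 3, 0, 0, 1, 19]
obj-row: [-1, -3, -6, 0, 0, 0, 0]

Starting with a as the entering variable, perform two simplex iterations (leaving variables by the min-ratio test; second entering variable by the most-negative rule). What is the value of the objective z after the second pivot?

Ratio test on column a — row 1: 12/3 = 4; row 2: 30/5 = 6; row 3: 19/1 = 19. Minimum is 4 at row 1 (s_1 leaves); pivot element 3.
Pivot on row 1; the obj-row RHS becomes 0 − (-1)·4 = 4.
Next entering variable (most negative obj-row entry -14/3): c.
Ratio test on column c — row 1: 4/(4/3) = 3; row 2: entry -17/3 ≤ 0; row 3: 15/(5/3) = 9. Minimum is 3 at row 1 (a leaves); pivot element 4/3.
After the second pivot the obj-row RHS is 4 − (-14/3)·3 = 18.

18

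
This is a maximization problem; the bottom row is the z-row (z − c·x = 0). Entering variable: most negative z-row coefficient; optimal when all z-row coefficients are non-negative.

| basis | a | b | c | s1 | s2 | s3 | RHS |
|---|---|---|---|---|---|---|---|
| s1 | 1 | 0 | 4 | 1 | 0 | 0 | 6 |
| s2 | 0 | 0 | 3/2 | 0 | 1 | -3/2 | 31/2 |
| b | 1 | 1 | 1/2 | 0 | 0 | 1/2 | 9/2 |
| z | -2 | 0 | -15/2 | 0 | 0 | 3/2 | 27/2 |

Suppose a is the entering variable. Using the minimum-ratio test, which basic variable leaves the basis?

Column a entries and ratios — s1: 6/1 = 6; s2: 0 ≤ 0, skip; b: (9/2)/1 = 9/2.
Smallest ratio is 9/2 in the row of b, so b leaves.

b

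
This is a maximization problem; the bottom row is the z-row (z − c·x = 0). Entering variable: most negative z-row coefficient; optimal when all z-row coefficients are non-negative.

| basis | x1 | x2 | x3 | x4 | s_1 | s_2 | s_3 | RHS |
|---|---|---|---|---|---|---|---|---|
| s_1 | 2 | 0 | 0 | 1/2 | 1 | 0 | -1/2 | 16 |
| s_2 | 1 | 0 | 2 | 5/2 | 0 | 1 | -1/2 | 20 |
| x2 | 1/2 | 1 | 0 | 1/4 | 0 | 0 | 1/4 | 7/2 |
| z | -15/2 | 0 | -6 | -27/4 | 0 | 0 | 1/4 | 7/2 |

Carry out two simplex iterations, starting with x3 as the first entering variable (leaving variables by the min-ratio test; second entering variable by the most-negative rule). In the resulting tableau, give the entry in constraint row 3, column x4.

1/2

Ratio test on column x3 — row 1: entry 0 ≤ 0; row 2: 20/2 = 10; row 3: entry 0 ≤ 0. Minimum is 10 at row 2 (s_2 leaves); pivot element 2.
Divide row 2 by 2; eliminate column x3 from the other rows.
Second iteration: most negative z-row entry is -9/2 in column x1, so x1 enters.
Ratio test on column x1 — row 1: 16/2 = 8; row 2: 10/(1/2) = 20; row 3: (7/2)/(1/2) = 7. Minimum is 7 at row 3 (x2 leaves); pivot element 1/2.
Divide row 3 by 1/2; eliminate column x1 from the other rows.
After both pivots, the entry at constraint row 3, column x4 is 1/2.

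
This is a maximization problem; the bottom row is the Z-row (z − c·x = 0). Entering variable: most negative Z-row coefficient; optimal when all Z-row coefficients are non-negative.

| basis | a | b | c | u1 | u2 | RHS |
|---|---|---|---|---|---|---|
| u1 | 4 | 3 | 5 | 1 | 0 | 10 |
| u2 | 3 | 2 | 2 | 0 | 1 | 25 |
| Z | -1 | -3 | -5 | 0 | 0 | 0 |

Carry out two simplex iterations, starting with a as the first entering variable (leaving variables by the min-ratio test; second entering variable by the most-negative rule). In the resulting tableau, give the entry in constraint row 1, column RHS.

Ratio test on column a — row 1: 10/4 = 5/2; row 2: 25/3 = 25/3. Minimum is 5/2 at row 1 (u1 leaves); pivot element 4.
Divide row 1 by 4; eliminate column a from the other rows.
Second iteration: most negative Z-row entry is -15/4 in column c, so c enters.
Ratio test on column c — row 1: (5/2)/(5/4) = 2; row 2: entry -7/4 ≤ 0. Minimum is 2 at row 1 (a leaves); pivot element 5/4.
Divide row 1 by 5/4; eliminate column c from the other rows.
After both pivots, the entry at constraint row 1, column RHS is 2.

2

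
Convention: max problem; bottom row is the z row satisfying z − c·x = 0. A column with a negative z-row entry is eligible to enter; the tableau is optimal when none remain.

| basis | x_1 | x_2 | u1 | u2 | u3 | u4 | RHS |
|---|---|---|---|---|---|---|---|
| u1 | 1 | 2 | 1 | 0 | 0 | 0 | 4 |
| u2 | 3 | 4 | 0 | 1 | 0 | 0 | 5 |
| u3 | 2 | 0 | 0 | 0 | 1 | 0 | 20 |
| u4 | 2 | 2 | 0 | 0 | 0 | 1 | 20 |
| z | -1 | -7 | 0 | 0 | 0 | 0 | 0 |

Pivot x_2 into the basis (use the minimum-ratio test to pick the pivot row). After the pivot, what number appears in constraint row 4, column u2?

-1/2

Ratio test on column x_2 — row 1: 4/2 = 2; row 2: 5/4 = 5/4; row 3: entry 0 ≤ 0; row 4: 20/2 = 10. Minimum is 5/4 at row 2 (u2 leaves); pivot element 4.
Divide row 2 by 4; eliminate column x_2 from the other rows.
Row 4 update in column u2: 0 − 2·(1/4) = -1/2.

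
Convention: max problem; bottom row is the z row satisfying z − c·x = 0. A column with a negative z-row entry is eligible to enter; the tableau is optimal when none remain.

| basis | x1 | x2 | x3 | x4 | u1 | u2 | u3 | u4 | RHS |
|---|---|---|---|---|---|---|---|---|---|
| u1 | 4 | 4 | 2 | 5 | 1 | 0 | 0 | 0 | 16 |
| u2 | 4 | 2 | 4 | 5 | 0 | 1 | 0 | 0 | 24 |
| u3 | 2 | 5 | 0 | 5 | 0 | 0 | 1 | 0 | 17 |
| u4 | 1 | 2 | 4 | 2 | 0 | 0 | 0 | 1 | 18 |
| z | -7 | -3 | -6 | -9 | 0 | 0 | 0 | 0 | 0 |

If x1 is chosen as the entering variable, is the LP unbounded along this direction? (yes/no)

Column x1 has positive entries in row(s) 1, 2, 3, 4, so the ratio test bounds it — not unbounded.

no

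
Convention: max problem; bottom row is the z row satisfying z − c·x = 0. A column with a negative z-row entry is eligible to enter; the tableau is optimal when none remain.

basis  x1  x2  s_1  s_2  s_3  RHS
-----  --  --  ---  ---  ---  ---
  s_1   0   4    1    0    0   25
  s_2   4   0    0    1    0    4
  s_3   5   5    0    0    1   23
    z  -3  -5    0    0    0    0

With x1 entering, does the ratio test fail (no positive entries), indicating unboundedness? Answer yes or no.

no

Column x1 has positive entries in row(s) 2, 3, so the ratio test bounds it — not unbounded.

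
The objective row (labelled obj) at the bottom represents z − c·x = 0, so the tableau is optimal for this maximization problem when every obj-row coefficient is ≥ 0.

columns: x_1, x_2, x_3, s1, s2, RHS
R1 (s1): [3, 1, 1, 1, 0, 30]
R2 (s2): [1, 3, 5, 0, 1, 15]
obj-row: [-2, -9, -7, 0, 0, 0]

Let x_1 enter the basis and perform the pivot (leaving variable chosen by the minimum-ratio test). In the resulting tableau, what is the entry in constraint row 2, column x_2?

8/3

Ratio test on column x_1 — row 1: 30/3 = 10; row 2: 15/1 = 15. Minimum is 10 at row 1 (s1 leaves); pivot element 3.
Divide row 1 by 3; eliminate column x_1 from the other rows.
Row 2 update in column x_2: 3 − 1·(1/3) = 8/3.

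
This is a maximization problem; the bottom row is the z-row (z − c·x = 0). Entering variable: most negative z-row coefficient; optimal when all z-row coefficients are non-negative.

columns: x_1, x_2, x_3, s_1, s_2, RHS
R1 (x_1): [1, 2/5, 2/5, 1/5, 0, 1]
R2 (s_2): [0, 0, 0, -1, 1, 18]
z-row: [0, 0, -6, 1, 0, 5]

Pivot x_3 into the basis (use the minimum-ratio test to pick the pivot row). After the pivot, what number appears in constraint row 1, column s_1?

Ratio test on column x_3 — row 1: 1/(2/5) = 5/2; row 2: entry 0 ≤ 0. Minimum is 5/2 at row 1 (x_1 leaves); pivot element 2/5.
Divide row 1 by 2/5; eliminate column x_3 from the other rows.
In the new row 1, the s_1 entry is the old entry divided by the pivot: (1/5)/(2/5) = 1/2.

1/2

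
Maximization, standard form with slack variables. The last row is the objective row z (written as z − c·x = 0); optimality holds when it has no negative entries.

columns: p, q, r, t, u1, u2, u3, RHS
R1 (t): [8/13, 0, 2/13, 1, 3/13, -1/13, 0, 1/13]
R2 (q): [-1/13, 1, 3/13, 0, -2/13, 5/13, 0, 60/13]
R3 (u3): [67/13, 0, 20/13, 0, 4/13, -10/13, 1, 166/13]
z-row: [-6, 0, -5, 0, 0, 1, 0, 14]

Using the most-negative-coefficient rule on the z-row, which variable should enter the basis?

Negative z-row entries: p: -6, r: -5.
The most negative is -6 in column p, so p enters.

p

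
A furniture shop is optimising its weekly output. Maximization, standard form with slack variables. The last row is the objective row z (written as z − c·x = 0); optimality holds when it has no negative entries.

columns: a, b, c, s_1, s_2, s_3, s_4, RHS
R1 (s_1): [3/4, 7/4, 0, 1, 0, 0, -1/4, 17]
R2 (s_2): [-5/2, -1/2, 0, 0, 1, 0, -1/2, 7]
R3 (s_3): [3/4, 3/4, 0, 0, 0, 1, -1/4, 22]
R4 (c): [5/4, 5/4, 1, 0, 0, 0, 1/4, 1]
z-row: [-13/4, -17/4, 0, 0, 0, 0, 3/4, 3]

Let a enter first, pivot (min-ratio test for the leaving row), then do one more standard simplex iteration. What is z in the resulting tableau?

Ratio test on column a — row 1: 17/(3/4) = 68/3; row 2: entry -5/2 ≤ 0; row 3: 22/(3/4) = 88/3; row 4: 1/(5/4) = 4/5. Minimum is 4/5 at row 4 (c leaves); pivot element 5/4.
Pivot on row 4; the z-row RHS becomes 3 − (-13/4)·(4/5) = 28/5.
Next entering variable (most negative z-row entry -1): b.
Ratio test on column b — row 1: (82/5)/1 = 82/5; row 2: 9/2 = 9/2; row 3: entry 0 ≤ 0; row 4: (4/5)/1 = 4/5. Minimum is 4/5 at row 4 (a leaves); pivot element 1.
After the second pivot the z-row RHS is 28/5 − (-1)·(4/5) = 32/5.

32/5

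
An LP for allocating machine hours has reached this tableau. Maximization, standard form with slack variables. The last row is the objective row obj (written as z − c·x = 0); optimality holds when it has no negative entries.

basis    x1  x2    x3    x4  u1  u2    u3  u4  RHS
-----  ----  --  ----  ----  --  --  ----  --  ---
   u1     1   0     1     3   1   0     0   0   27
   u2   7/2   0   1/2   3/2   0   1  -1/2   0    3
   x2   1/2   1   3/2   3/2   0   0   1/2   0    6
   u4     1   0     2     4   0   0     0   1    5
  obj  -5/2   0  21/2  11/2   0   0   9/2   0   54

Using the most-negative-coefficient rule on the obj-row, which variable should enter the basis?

Negative obj-row entries: x1: -5/2.
The most negative is -5/2 in column x1, so x1 enters.

x1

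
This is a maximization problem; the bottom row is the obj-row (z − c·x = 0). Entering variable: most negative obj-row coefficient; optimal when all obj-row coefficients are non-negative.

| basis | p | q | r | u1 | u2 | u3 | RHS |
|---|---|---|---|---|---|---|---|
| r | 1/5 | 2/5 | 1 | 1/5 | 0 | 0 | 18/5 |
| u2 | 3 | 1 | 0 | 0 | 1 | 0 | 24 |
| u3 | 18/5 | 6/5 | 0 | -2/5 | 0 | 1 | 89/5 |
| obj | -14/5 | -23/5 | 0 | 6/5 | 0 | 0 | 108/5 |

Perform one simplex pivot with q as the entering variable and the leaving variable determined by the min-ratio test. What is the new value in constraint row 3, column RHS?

7

Ratio test on column q — row 1: (18/5)/(2/5) = 9; row 2: 24/1 = 24; row 3: (89/5)/(6/5) = 89/6. Minimum is 9 at row 1 (r leaves); pivot element 2/5.
Divide row 1 by 2/5; eliminate column q from the other rows.
Row 3 update in column RHS: 89/5 − (6/5)·9 = 7.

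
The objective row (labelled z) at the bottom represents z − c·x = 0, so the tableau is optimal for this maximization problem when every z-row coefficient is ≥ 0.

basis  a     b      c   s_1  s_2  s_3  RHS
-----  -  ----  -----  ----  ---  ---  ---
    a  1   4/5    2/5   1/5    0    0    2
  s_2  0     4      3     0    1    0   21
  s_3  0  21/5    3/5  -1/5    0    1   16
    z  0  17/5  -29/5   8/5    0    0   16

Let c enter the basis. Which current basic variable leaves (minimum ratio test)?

a

Column c entries and ratios — a: 2/(2/5) = 5; s_2: 21/3 = 7; s_3: 16/(3/5) = 80/3.
Smallest ratio is 5 in the row of a, so a leaves.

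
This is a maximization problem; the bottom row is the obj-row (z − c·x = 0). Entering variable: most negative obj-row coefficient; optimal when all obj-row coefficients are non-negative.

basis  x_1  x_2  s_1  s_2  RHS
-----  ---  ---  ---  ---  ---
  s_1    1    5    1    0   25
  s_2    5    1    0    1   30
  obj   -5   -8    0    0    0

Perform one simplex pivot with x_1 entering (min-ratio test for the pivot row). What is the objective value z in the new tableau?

30

Ratio test on column x_1 — row 1: 25/1 = 25; row 2: 30/5 = 6. Minimum is 6 at row 2 (s_2 leaves); pivot element 5.
Pivot on row 2; the obj-row RHS becomes 0 − (-5)·6 = 30.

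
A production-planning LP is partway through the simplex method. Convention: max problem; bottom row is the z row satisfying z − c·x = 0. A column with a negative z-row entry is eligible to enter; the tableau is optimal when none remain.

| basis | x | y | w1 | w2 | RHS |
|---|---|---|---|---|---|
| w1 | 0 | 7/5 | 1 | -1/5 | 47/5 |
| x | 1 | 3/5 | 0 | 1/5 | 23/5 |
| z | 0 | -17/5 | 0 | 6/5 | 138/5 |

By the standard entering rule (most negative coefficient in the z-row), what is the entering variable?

Negative z-row entries: y: -17/5.
The most negative is -17/5 in column y, so y enters.

y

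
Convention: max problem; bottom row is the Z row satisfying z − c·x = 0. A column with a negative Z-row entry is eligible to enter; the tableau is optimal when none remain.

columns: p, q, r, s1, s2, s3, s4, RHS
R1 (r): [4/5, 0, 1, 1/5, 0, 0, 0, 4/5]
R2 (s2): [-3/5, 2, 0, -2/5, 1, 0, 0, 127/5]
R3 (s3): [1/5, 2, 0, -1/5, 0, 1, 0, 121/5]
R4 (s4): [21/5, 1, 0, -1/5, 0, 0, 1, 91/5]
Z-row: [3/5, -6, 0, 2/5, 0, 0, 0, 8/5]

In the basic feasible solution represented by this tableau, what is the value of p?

0

p is not in the basis, so in the current basic feasible solution p = 0.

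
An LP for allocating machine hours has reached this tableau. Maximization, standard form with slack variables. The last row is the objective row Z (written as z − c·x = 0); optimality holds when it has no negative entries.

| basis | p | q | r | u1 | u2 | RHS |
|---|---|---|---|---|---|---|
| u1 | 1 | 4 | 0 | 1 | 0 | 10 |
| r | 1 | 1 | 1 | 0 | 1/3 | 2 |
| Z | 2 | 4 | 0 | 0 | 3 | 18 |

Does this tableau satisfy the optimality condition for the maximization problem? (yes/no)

Every Z-row coefficient is ≥ 0, so the tableau is optimal.

yes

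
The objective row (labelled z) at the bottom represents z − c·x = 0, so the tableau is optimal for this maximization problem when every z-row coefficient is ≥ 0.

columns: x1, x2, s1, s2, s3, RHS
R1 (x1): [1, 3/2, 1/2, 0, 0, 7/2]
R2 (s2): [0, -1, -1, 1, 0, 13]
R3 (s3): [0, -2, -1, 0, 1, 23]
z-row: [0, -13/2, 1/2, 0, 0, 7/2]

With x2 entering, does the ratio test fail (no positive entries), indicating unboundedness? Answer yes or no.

Column x2 has positive entries in row(s) 1, so the ratio test bounds it — not unbounded.

no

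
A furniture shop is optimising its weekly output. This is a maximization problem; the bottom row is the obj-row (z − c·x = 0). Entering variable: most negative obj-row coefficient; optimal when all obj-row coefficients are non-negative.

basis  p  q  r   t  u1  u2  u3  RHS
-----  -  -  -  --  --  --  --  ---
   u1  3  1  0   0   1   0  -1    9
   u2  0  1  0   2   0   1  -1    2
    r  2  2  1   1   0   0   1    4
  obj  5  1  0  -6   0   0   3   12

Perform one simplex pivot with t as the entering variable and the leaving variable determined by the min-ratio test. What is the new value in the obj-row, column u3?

0

Ratio test on column t — row 1: entry 0 ≤ 0; row 2: 2/2 = 1; row 3: 4/1 = 4. Minimum is 1 at row 2 (u2 leaves); pivot element 2.
Divide row 2 by 2; eliminate column t from the other rows.
obj-row update in column u3: 3 − (-6)·(-1/2) = 0.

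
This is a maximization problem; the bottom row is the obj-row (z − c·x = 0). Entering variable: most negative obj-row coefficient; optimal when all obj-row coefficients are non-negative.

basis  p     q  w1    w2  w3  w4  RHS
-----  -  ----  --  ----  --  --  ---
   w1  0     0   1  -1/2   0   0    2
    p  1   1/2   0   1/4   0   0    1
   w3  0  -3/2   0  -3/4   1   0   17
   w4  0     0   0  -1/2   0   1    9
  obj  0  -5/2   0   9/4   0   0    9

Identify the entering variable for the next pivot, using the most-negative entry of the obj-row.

Negative obj-row entries: q: -5/2.
The most negative is -5/2 in column q, so q enters.

q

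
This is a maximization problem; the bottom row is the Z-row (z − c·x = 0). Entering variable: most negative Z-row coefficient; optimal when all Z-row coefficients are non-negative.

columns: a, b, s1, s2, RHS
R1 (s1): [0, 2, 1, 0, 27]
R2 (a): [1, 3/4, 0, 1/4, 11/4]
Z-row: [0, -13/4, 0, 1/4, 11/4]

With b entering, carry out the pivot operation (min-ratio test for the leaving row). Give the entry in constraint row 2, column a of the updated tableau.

4/3

Ratio test on column b — row 1: 27/2 = 27/2; row 2: (11/4)/(3/4) = 11/3. Minimum is 11/3 at row 2 (a leaves); pivot element 3/4.
Divide row 2 by 3/4; eliminate column b from the other rows.
In the new row 2, the a entry is the old entry divided by the pivot: 1/(3/4) = 4/3.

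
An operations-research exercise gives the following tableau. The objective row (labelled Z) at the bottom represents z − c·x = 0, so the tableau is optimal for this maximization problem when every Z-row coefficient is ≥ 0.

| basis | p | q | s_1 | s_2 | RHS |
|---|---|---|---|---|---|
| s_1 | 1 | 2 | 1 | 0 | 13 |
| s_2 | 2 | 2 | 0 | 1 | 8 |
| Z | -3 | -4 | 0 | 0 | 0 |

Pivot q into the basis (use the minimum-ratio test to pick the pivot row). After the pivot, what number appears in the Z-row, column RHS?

Ratio test on column q — row 1: 13/2 = 13/2; row 2: 8/2 = 4. Minimum is 4 at row 2 (s_2 leaves); pivot element 2.
Divide row 2 by 2; eliminate column q from the other rows.
Z-row update in column RHS: 0 − (-4)·4 = 16.

16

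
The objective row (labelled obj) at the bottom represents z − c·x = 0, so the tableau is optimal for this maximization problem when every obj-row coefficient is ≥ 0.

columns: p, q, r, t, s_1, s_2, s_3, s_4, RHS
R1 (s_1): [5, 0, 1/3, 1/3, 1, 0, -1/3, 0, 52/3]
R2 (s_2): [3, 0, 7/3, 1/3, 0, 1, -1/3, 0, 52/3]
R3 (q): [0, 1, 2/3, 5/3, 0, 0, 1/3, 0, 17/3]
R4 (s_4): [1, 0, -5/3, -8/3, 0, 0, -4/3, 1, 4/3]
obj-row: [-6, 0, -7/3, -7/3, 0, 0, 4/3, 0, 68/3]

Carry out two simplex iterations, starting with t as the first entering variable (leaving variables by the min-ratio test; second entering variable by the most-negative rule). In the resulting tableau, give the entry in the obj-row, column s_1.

6/5

Ratio test on column t — row 1: (52/3)/(1/3) = 52; row 2: (52/3)/(1/3) = 52; row 3: (17/3)/(5/3) = 17/5; row 4: entry -8/3 ≤ 0. Minimum is 17/5 at row 3 (q leaves); pivot element 5/3.
Divide row 3 by 5/3; eliminate column t from the other rows.
Second iteration: most negative obj-row entry is -6 in column p, so p enters.
Ratio test on column p — row 1: (81/5)/5 = 81/25; row 2: (81/5)/3 = 27/5; row 3: entry 0 ≤ 0; row 4: (52/5)/1 = 52/5. Minimum is 81/25 at row 1 (s_1 leaves); pivot element 5.
Divide row 1 by 5; eliminate column p from the other rows.
After both pivots, the entry at the obj-row, column s_1 is 6/5.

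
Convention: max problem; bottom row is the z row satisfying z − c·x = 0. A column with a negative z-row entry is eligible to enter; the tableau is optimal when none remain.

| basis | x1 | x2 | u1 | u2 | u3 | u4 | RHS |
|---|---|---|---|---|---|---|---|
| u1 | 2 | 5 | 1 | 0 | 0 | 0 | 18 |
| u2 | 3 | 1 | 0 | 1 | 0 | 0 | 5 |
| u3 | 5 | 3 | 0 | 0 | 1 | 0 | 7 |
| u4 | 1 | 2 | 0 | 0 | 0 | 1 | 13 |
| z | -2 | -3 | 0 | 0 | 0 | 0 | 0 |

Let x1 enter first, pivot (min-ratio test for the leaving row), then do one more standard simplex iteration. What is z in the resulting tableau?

7

Ratio test on column x1 — row 1: 18/2 = 9; row 2: 5/3 = 5/3; row 3: 7/5 = 7/5; row 4: 13/1 = 13. Minimum is 7/5 at row 3 (u3 leaves); pivot element 5.
Pivot on row 3; the z-row RHS becomes 0 − (-2)·(7/5) = 14/5.
Next entering variable (most negative z-row entry -9/5): x2.
Ratio test on column x2 — row 1: (76/5)/(19/5) = 4; row 2: entry -4/5 ≤ 0; row 3: (7/5)/(3/5) = 7/3; row 4: (58/5)/(7/5) = 58/7. Minimum is 7/3 at row 3 (x1 leaves); pivot element 3/5.
After the second pivot the z-row RHS is 14/5 − (-9/5)·(7/3) = 7.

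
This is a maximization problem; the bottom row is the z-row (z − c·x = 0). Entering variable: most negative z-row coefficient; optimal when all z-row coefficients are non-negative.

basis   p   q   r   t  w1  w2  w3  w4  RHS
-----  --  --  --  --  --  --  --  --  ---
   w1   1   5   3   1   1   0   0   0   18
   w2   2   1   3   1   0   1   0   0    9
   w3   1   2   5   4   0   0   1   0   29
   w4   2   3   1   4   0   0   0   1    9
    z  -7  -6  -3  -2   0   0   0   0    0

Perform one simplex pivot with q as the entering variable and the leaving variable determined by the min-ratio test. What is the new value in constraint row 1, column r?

4/3

Ratio test on column q — row 1: 18/5 = 18/5; row 2: 9/1 = 9; row 3: 29/2 = 29/2; row 4: 9/3 = 3. Minimum is 3 at row 4 (w4 leaves); pivot element 3.
Divide row 4 by 3; eliminate column q from the other rows.
Row 1 update in column r: 3 − 5·(1/3) = 4/3.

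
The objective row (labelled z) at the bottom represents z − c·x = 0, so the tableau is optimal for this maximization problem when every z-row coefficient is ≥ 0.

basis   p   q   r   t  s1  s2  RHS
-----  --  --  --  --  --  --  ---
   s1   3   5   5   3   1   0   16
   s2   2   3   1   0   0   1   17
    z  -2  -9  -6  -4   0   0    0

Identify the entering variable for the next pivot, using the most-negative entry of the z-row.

Negative z-row entries: p: -2, q: -9, r: -6, t: -4.
The most negative is -9 in column q, so q enters.

q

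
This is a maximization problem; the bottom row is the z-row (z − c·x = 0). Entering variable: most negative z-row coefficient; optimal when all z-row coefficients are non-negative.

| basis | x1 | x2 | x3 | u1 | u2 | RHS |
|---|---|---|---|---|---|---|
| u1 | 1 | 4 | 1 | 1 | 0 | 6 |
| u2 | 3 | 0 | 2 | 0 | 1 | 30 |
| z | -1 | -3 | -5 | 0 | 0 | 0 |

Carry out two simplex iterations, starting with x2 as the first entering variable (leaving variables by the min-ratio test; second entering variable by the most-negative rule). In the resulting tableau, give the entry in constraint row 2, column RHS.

Ratio test on column x2 — row 1: 6/4 = 3/2; row 2: entry 0 ≤ 0. Minimum is 3/2 at row 1 (u1 leaves); pivot element 4.
Divide row 1 by 4; eliminate column x2 from the other rows.
Second iteration: most negative z-row entry is -17/4 in column x3, so x3 enters.
Ratio test on column x3 — row 1: (3/2)/(1/4) = 6; row 2: 30/2 = 15. Minimum is 6 at row 1 (x2 leaves); pivot element 1/4.
Divide row 1 by 1/4; eliminate column x3 from the other rows.
After both pivots, the entry at constraint row 2, column RHS is 18.

18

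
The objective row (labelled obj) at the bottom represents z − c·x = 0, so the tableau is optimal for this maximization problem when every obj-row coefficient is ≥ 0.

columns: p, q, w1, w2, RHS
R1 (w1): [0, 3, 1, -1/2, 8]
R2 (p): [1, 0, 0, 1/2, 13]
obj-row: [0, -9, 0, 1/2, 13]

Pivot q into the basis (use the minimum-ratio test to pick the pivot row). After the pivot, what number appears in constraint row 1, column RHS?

8/3

Ratio test on column q — row 1: 8/3 = 8/3; row 2: entry 0 ≤ 0. Minimum is 8/3 at row 1 (w1 leaves); pivot element 3.
Divide row 1 by 3; eliminate column q from the other rows.
In the new row 1, the RHS entry is the old entry divided by the pivot: 8/3 = 8/3.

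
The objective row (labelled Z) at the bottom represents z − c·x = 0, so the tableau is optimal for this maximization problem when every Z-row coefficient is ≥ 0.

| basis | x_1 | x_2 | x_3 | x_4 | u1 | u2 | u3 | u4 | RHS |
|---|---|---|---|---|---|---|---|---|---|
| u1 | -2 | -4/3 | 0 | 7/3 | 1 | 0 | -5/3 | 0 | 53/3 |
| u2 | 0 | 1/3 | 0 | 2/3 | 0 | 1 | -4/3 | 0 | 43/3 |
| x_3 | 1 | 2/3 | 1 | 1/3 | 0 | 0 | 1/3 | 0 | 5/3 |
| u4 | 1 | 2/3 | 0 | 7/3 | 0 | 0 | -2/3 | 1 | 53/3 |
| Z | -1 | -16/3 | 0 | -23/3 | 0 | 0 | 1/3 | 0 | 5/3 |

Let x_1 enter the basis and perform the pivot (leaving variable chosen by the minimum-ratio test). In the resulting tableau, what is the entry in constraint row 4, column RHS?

Ratio test on column x_1 — row 1: entry -2 ≤ 0; row 2: entry 0 ≤ 0; row 3: (5/3)/1 = 5/3; row 4: (53/3)/1 = 53/3. Minimum is 5/3 at row 3 (x_3 leaves); pivot element 1.
Divide row 3 by 1; eliminate column x_1 from the other rows.
Row 4 update in column RHS: 53/3 − 1·(5/3) = 16.

16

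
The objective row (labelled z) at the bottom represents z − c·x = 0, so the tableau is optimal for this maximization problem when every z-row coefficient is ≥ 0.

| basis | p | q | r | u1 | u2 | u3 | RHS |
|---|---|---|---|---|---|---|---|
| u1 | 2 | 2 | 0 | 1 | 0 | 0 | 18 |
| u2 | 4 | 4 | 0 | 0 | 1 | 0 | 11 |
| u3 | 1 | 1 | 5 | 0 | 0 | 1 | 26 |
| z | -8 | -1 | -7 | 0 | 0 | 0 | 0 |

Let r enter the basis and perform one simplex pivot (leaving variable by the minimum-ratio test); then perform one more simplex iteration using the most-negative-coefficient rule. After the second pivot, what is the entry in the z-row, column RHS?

Ratio test on column r — row 1: entry 0 ≤ 0; row 2: entry 0 ≤ 0; row 3: 26/5 = 26/5. Minimum is 26/5 at row 3 (u3 leaves); pivot element 5.
Divide row 3 by 5; eliminate column r from the other rows.
Second iteration: most negative z-row entry is -33/5 in column p, so p enters.
Ratio test on column p — row 1: 18/2 = 9; row 2: 11/4 = 11/4; row 3: (26/5)/(1/5) = 26. Minimum is 11/4 at row 2 (u2 leaves); pivot element 4.
Divide row 2 by 4; eliminate column p from the other rows.
After both pivots, the entry at the z-row, column RHS is 1091/20.

1091/20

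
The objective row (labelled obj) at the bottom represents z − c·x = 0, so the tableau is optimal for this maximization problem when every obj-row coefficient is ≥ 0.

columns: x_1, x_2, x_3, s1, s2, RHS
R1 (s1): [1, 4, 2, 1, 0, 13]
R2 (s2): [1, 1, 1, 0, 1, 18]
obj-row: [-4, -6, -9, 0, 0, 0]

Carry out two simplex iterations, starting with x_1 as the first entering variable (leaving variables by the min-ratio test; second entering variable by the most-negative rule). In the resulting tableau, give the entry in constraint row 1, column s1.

1/2

Ratio test on column x_1 — row 1: 13/1 = 13; row 2: 18/1 = 18. Minimum is 13 at row 1 (s1 leaves); pivot element 1.
Divide row 1 by 1; eliminate column x_1 from the other rows.
Second iteration: most negative obj-row entry is -1 in column x_3, so x_3 enters.
Ratio test on column x_3 — row 1: 13/2 = 13/2; row 2: entry -1 ≤ 0. Minimum is 13/2 at row 1 (x_1 leaves); pivot element 2.
Divide row 1 by 2; eliminate column x_3 from the other rows.
After both pivots, the entry at constraint row 1, column s1 is 1/2.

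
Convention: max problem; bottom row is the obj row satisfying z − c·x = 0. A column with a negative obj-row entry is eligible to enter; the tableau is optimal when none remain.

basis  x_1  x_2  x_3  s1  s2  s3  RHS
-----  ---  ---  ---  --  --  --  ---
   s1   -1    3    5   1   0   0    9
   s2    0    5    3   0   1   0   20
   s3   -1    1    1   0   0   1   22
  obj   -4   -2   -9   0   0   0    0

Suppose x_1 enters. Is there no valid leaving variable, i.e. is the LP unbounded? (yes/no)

Every constraint-row entry in column x_1 is ≤ 0, so increasing x_1 is unbounded.

yes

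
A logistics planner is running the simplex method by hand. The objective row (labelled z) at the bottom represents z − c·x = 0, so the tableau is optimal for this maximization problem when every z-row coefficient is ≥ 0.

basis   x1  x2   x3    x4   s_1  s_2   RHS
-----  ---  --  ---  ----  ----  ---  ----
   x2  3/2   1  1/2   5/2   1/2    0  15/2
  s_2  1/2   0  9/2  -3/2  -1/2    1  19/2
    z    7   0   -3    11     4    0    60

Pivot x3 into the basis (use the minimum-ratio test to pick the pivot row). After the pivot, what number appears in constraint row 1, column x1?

Ratio test on column x3 — row 1: (15/2)/(1/2) = 15; row 2: (19/2)/(9/2) = 19/9. Minimum is 19/9 at row 2 (s_2 leaves); pivot element 9/2.
Divide row 2 by 9/2; eliminate column x3 from the other rows.
Row 1 update in column x1: 3/2 − (1/2)·(1/9) = 13/9.

13/9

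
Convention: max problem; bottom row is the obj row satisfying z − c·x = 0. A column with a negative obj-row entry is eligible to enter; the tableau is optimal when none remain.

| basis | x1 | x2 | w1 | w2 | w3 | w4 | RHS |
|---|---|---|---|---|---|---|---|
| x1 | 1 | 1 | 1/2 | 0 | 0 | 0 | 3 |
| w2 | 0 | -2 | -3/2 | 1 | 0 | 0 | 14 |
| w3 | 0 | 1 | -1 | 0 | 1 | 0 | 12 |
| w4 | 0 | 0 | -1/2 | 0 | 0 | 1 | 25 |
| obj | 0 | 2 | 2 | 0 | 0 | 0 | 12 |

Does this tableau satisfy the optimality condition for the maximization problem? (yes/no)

Every obj-row coefficient is ≥ 0, so the tableau is optimal.

yes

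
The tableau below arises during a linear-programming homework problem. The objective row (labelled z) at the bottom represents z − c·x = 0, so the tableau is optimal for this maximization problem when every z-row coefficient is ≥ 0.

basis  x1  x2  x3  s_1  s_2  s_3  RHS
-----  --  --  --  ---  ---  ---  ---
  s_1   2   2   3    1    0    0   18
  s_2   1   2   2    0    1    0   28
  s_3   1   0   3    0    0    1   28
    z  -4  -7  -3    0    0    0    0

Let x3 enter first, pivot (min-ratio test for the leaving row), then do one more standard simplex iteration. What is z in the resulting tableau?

63

Ratio test on column x3 — row 1: 18/3 = 6; row 2: 28/2 = 14; row 3: 28/3 = 28/3. Minimum is 6 at row 1 (s_1 leaves); pivot element 3.
Pivot on row 1; the z-row RHS becomes 0 − (-3)·6 = 18.
Next entering variable (most negative z-row entry -5): x2.
Ratio test on column x2 — row 1: 6/(2/3) = 9; row 2: 16/(2/3) = 24; row 3: entry -2 ≤ 0. Minimum is 9 at row 1 (x3 leaves); pivot element 2/3.
After the second pivot the z-row RHS is 18 − (-5)·9 = 63.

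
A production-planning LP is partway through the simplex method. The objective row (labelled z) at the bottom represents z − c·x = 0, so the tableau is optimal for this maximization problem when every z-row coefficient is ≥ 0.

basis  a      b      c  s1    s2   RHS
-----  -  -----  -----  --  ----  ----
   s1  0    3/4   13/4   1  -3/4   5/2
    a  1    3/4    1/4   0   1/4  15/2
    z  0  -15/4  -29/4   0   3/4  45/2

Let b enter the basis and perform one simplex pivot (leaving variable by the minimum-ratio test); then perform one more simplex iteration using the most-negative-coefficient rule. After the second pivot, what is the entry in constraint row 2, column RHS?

5

Ratio test on column b — row 1: (5/2)/(3/4) = 10/3; row 2: (15/2)/(3/4) = 10. Minimum is 10/3 at row 1 (s1 leaves); pivot element 3/4.
Divide row 1 by 3/4; eliminate column b from the other rows.
Second iteration: most negative z-row entry is -3 in column s2, so s2 enters.
Ratio test on column s2 — row 1: entry -1 ≤ 0; row 2: 5/1 = 5. Minimum is 5 at row 2 (a leaves); pivot element 1.
Divide row 2 by 1; eliminate column s2 from the other rows.
After both pivots, the entry at constraint row 2, column RHS is 5.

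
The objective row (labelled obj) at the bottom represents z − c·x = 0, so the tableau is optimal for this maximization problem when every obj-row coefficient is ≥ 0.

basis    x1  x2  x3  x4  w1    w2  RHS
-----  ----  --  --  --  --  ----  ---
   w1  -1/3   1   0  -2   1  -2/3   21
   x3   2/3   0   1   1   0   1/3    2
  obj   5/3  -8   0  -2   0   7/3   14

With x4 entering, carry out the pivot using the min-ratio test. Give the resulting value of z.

18

Ratio test on column x4 — row 1: entry -2 ≤ 0; row 2: 2/1 = 2. Minimum is 2 at row 2 (x3 leaves); pivot element 1.
Pivot on row 2; the obj-row RHS becomes 14 − (-2)·2 = 18.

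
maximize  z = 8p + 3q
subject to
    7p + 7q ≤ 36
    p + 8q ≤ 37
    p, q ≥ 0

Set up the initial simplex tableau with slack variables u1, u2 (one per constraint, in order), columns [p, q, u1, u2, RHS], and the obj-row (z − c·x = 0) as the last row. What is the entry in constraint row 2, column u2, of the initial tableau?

1

Slack u2 belongs to constraint 2; its column is the unit vector e_2, so the entry in row 2 is 1.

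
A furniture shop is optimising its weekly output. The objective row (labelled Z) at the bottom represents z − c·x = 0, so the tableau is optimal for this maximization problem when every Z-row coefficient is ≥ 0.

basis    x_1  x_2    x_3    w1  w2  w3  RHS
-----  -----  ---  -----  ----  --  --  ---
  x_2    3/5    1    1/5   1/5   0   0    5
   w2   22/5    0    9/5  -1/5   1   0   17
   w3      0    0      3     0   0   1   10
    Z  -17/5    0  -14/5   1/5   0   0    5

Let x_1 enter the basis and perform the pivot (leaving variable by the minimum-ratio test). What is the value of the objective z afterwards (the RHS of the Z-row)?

Ratio test on column x_1 — row 1: 5/(3/5) = 25/3; row 2: 17/(22/5) = 85/22; row 3: entry 0 ≤ 0. Minimum is 85/22 at row 2 (w2 leaves); pivot element 22/5.
Pivot on row 2; the Z-row RHS becomes 5 − (-17/5)·(85/22) = 399/22.

399/22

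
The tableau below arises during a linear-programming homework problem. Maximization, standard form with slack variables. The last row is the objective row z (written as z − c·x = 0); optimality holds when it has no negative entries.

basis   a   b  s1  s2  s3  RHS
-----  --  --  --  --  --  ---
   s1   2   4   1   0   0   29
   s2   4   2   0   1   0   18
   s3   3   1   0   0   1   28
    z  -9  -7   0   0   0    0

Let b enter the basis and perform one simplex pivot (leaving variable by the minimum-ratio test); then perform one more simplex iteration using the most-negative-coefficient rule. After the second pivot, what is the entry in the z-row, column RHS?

343/6

Ratio test on column b — row 1: 29/4 = 29/4; row 2: 18/2 = 9; row 3: 28/1 = 28. Minimum is 29/4 at row 1 (s1 leaves); pivot element 4.
Divide row 1 by 4; eliminate column b from the other rows.
Second iteration: most negative z-row entry is -11/2 in column a, so a enters.
Ratio test on column a — row 1: (29/4)/(1/2) = 29/2; row 2: (7/2)/3 = 7/6; row 3: (83/4)/(5/2) = 83/10. Minimum is 7/6 at row 2 (s2 leaves); pivot element 3.
Divide row 2 by 3; eliminate column a from the other rows.
After both pivots, the entry at the z-row, column RHS is 343/6.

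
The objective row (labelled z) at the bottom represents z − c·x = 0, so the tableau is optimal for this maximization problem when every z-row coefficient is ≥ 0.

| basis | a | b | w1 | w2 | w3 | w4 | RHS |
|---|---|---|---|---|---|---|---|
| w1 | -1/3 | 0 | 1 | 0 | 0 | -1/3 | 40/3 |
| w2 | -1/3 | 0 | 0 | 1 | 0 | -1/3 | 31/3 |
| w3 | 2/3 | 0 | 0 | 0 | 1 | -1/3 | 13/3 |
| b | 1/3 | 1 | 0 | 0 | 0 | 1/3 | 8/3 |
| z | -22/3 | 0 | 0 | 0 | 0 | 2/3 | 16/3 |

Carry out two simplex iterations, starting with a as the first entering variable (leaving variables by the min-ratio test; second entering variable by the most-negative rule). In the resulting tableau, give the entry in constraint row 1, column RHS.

Ratio test on column a — row 1: entry -1/3 ≤ 0; row 2: entry -1/3 ≤ 0; row 3: (13/3)/(2/3) = 13/2; row 4: (8/3)/(1/3) = 8. Minimum is 13/2 at row 3 (w3 leaves); pivot element 2/3.
Divide row 3 by 2/3; eliminate column a from the other rows.
Second iteration: most negative z-row entry is -3 in column w4, so w4 enters.
Ratio test on column w4 — row 1: entry -1/2 ≤ 0; row 2: entry -1/2 ≤ 0; row 3: entry -1/2 ≤ 0; row 4: (1/2)/(1/2) = 1. Minimum is 1 at row 4 (b leaves); pivot element 1/2.
Divide row 4 by 1/2; eliminate column w4 from the other rows.
After both pivots, the entry at constraint row 1, column RHS is 16.

16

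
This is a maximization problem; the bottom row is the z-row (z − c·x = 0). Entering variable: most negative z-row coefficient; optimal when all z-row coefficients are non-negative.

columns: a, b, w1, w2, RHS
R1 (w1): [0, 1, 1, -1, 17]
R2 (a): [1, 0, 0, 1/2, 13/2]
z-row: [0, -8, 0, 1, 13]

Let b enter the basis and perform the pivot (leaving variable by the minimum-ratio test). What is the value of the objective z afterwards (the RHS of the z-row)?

149

Ratio test on column b — row 1: 17/1 = 17; row 2: entry 0 ≤ 0. Minimum is 17 at row 1 (w1 leaves); pivot element 1.
Pivot on row 1; the z-row RHS becomes 13 − (-8)·17 = 149.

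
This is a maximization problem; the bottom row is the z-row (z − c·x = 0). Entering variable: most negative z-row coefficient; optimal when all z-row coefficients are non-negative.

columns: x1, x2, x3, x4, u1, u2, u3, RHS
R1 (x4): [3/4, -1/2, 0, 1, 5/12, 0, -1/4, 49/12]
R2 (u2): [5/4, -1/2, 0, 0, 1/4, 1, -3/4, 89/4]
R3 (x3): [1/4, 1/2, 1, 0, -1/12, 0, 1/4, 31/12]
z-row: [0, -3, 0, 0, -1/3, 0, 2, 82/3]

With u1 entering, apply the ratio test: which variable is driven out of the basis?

Column u1 entries and ratios — x4: (49/12)/(5/12) = 49/5; u2: (89/4)/(1/4) = 89; x3: -1/12 ≤ 0, skip.
Smallest ratio is 49/5 in the row of x4, so x4 leaves.

x4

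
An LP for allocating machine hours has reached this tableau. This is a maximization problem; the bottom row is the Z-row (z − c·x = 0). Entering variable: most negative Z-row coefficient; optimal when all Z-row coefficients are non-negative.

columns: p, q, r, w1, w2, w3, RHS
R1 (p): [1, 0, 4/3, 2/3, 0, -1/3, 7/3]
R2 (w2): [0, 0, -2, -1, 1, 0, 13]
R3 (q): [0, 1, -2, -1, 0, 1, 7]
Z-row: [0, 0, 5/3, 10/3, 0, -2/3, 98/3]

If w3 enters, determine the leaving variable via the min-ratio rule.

Column w3 entries and ratios — p: -1/3 ≤ 0, skip; w2: 0 ≤ 0, skip; q: 7/1 = 7.
Smallest ratio is 7 in the row of q, so q leaves.

q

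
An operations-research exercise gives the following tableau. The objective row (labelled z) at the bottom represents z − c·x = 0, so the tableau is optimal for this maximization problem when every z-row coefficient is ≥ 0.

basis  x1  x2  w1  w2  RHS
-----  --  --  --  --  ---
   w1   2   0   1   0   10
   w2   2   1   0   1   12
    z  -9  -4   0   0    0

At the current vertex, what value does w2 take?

12

w2 is basic (row 2); its value is the RHS of that row, 12.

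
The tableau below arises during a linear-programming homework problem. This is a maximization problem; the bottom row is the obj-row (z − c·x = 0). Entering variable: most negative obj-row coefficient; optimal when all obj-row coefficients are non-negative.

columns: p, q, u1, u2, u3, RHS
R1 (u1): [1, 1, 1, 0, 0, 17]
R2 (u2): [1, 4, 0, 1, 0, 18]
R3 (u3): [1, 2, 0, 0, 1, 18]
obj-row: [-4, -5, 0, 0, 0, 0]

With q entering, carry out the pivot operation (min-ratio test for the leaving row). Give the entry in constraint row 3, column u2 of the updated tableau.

-1/2

Ratio test on column q — row 1: 17/1 = 17; row 2: 18/4 = 9/2; row 3: 18/2 = 9. Minimum is 9/2 at row 2 (u2 leaves); pivot element 4.
Divide row 2 by 4; eliminate column q from the other rows.
Row 3 update in column u2: 0 − 2·(1/4) = -1/2.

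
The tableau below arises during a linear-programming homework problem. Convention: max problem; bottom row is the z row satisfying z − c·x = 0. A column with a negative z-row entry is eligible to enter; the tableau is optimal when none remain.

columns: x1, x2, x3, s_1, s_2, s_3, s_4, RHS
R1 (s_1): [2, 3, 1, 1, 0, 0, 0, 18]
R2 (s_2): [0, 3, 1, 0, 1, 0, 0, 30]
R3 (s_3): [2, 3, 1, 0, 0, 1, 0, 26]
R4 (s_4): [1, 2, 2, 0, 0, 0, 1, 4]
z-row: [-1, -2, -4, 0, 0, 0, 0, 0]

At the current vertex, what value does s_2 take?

30

s_2 is basic (row 2); its value is the RHS of that row, 30.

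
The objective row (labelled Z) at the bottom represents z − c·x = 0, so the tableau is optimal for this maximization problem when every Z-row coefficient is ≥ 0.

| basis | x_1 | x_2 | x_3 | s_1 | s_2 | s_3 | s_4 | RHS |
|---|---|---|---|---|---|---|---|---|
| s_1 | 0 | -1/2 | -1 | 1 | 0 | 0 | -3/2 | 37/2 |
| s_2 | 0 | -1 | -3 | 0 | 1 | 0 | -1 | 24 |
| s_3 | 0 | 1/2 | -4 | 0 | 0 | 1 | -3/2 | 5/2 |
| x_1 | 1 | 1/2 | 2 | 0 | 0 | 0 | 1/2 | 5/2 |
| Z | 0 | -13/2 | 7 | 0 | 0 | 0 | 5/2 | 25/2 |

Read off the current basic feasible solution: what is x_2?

x_2 is not in the basis, so in the current basic feasible solution x_2 = 0.

0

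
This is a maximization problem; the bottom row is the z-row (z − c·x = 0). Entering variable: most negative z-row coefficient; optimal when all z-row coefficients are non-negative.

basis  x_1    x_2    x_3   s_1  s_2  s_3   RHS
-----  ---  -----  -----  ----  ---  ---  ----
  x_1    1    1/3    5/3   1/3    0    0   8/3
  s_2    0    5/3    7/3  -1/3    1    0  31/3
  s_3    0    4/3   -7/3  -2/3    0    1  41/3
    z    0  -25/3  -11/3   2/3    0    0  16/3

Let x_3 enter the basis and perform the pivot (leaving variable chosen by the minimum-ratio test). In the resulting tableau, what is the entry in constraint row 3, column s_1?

-1/5

Ratio test on column x_3 — row 1: (8/3)/(5/3) = 8/5; row 2: (31/3)/(7/3) = 31/7; row 3: entry -7/3 ≤ 0. Minimum is 8/5 at row 1 (x_1 leaves); pivot element 5/3.
Divide row 1 by 5/3; eliminate column x_3 from the other rows.
Row 3 update in column s_1: -2/3 − (-7/3)·(1/5) = -1/5.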